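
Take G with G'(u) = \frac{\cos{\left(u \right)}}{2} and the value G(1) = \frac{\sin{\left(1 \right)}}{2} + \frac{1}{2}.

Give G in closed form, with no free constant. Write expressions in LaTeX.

G(u) = \frac{\sin{\left(u \right)} + 1}{2}

For G(u) to be correct, d/du[G] must agree with the stated G'(u) identically.
A general antiderivative is \frac{\sin{\left(u \right)}}{2} + C.
The condition gives C = \frac{\sin{\left(1 \right)}}{2} + \frac{1}{2} - (\frac{\sin{\left(1 \right)}}{2}) = \frac{1}{2}.
So G(u) = \frac{\sin{\left(u \right)} + 1}{2}.
Check: d/du[\frac{\sin{\left(u \right)} + 1}{2}] = \frac{\cos{\left(u \right)}}{2} = G'(u).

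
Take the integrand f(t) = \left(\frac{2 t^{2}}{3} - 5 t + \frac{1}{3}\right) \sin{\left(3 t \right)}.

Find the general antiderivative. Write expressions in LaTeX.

F(t) = \frac{- 18 t^{2} \cos{\left(3 t \right)} + 12 t \sin{\left(3 t \right)} + 135 t \cos{\left(3 t \right)} - 45 \sin{\left(3 t \right)} - 5 \cos{\left(3 t \right)}}{81} + C

Differentiate the proposed F(t) back; it has to land on f(t) exactly.
Check: d/dt[\frac{- 18 t^{2} \cos{\left(3 t \right)} + 12 t \sin{\left(3 t \right)} + 135 t \cos{\left(3 t \right)} - 45 \sin{\left(3 t \right)} - 5 \cos{\left(3 t \right)}}{81}] = \frac{2 t^{2} \sin{\left(3 t \right)}}{3} - 5 t \sin{\left(3 t \right)} + \frac{\sin{\left(3 t \right)}}{3}, which equals f(t).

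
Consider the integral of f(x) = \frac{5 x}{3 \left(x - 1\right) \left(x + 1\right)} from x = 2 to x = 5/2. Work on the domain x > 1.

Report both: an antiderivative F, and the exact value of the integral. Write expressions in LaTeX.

The denominator factors as 3 \left(x - 1\right) \left(x + 1\right); partial fractions split f into directly integrable pieces: \frac{5}{6 \left(x + 1\right)} + \frac{5}{6 \left(x - 1\right)}.
F(x) = \frac{5 \log{\left(x^{2} - 1 \right)}}{6} is an antiderivative of f.
Check: d/dx[\frac{5 \log{\left(x^{2} - 1 \right)}}{6}] = \frac{5 x}{3 x^{2} - 3}, which equals f(x).
F(5/2) = \frac{5 \log{\left(\frac{21}{4} \right)}}{6}; F(2) = \frac{5 \log{\left(3 \right)}}{6}.
Integral = F(5/2) - F(2) = - \frac{5 \log{\left(3 \right)}}{6} + \frac{5 \log{\left(\frac{21}{4} \right)}}{6}.

Antiderivative: F(x) = \frac{5 \log{\left(x^{2} - 1 \right)}}{6}; value = - \frac{5 \log{\left(3 \right)}}{6} + \frac{5 \log{\left(\frac{21}{4} \right)}}{6}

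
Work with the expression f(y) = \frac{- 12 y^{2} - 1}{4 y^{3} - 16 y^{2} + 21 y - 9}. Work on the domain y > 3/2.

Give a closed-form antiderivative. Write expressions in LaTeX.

Factor the denominator (\left(y - 1\right) \left(2 y - 3\right)^{2}) and decompose: f = \frac{20}{2 y - 3} - \frac{56}{\left(2 y - 3\right)^{2}} - \frac{13}{y - 1}; each piece integrates to a log, atan, or power term.
Check: d/dy[10 \log{\left(y - \frac{3}{2} \right)} - 13 \log{\left(y - 1 \right)} + \frac{28}{2 y - 3}] = \frac{- 12 y^{2} - 1}{4 y^{3} - 16 y^{2} + 21 y - 9} = f(y).

An antiderivative is F(y) = 10 \log{\left(y - \frac{3}{2} \right)} - 13 \log{\left(y - 1 \right)} + \frac{28}{2 y - 3}.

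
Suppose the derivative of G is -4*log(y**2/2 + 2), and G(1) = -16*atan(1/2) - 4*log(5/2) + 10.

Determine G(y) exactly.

Recover the given G'(y) by differentiating a candidate G(y); any mismatch rules it out.
A general antiderivative is -4*y*log(y**2/2 + 2) + 8*y - 16*atan(y/2) + C.
The condition gives C = -16*atan(1/2) - 4*log(5/2) + 10 - (-16*atan(1/2) - 4*log(5/2) + 8) = 2.
So G(y) = -4*y*log(y**2/2 + 2) + 8*y - 16*atan(y/2) + 2.
Check: d/dy[-4*y*log(y**2/2 + 2) + 8*y - 16*atan(y/2) + 2] = -4*log(y**2/2 + 2) = G'(y).

G(y) = -4*y*log(y**2/2 + 2) + 8*y - 16*atan(y/2) + 2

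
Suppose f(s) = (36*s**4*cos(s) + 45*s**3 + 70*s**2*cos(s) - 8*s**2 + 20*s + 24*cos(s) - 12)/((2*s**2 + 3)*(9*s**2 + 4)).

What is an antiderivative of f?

Whatever form F(s) takes, F'(s) = f(s) is non-negotiable.
Check: d/ds[(15*log(2*s**2 + 3) + 24*sin(s) - 8*atan(3*s/2))/12] = (36*s**4*cos(s) + 45*s**3 + 70*s**2*cos(s) - 8*s**2 + 20*s + 24*cos(s) - 12)/(18*s**4 + 35*s**2 + 12), which equals f(s).

An antiderivative is F(s) = (15*log(2*s**2 + 3) + 24*sin(s) - 8*atan(3*s/2))/12.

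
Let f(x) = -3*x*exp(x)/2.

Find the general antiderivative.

Recognize the product-rule pattern: f = u'v + uv' with u = 3/2 - 3*x/2, v = exp(x), so integration by parts undoes it.
Check: d/dx[(3 - 3*x)*exp(x)/2] = -3*x*exp(x)/2 = f(x).

F(x) = (3 - 3*x)*exp(x)/2 + C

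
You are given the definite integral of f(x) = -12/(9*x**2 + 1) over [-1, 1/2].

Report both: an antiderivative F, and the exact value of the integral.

Antiderivative: F(x) = -4*atan(3*x); value = -4*atan(3) - 4*atan(3/2)

Differentiate the proposed F(x) back; it has to land on f(x) exactly.
F(x) = -4*atan(3*x) is an antiderivative of f.
Check: d/dx[-4*atan(3*x)] = -12/(9*x**2 + 1) = f(x).
F(1/2) = -4*atan(3/2); F(-1) = 4*atan(3).
Integral = F(1/2) - F(-1) = -4*atan(3) - 4*atan(3/2).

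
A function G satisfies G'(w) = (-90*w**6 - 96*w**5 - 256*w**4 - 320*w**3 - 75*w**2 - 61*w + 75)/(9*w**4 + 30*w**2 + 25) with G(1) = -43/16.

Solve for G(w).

Whatever form G(w) takes, its d/dw must return the stated G'(w).
A general antiderivative is (1 - 5*w/2)*(2*w**4 + 4*w**3 + 2*w**2 + 5*w/2 - 2)/(3*w**2/2 + 5/2) + C.
The condition gives C = -43/16 - (-51/16) = 1/2.
So G(w) = -5*w**5/(3*w**2/2 + 5/2) - 8*w**4/(3*w**2/2 + 5/2) - w**3/(3*w**2/2 + 5/2) - 17*w**2/(6*w**2 + 10) + 15*w/(3*w**2 + 5) + 1/2 - 2/(3*w**2/2 + 5/2).
Check: d/dw[-5*w**5/(3*w**2/2 + 5/2) - 8*w**4/(3*w**2/2 + 5/2) - w**3/(3*w**2/2 + 5/2) - 17*w**2/(6*w**2 + 10) + 15*w/(3*w**2 + 5) + 1/2 - 2/(3*w**2/2 + 5/2)] = (-90*w**6 - 96*w**5 - 256*w**4 - 320*w**3 - 75*w**2 - 61*w + 75)/(9*w**4 + 30*w**2 + 25) = G'(w).

G(w) = -5*w**5/(3*w**2/2 + 5/2) - 8*w**4/(3*w**2/2 + 5/2) - w**3/(3*w**2/2 + 5/2) - 17*w**2/(6*w**2 + 10) + 15*w/(3*w**2 + 5) + 1/2 - 2/(3*w**2/2 + 5/2)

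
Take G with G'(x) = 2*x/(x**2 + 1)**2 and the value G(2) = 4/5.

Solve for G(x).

The substitution u = x**2 + 1 works: G'(x) is exactly (dG/du)*(du/dx) for that inner function.
A general antiderivative is -1/(x**2 + 1) + C.
The condition gives C = 4/5 - (-1/5) = 1.
So G(x) = 1 - 1/(x**2 + 1).
Check: d/dx[1 - 1/(x**2 + 1)] = 2*x/(x**4 + 2*x**2 + 1), which equals G'(x).

G(x) = 1 - 1/(x**2 + 1)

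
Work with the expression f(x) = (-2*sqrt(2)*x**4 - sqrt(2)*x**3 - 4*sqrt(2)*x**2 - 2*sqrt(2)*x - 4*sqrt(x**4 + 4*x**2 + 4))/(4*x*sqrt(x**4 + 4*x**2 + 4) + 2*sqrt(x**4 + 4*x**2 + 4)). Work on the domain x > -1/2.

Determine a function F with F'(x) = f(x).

For F(x) to be correct the identity F'(x) - f(x) = 0 must hold.
Check: d/dx[-(sqrt(2)*sqrt(x**4 + 4*x**2 + 4) + 4*log(4*x + 2))/4] = (-2*sqrt(2)*x**4 - sqrt(2)*x**3 - 4*sqrt(2)*x**2 - 2*sqrt(2)*x - 4*sqrt(x**4 + 4*x**2 + 4))/(4*x*sqrt(x**4 + 4*x**2 + 4) + 2*sqrt(x**4 + 4*x**2 + 4)) = f(x).

An antiderivative is F(x) = -(sqrt(2)*sqrt(x**4 + 4*x**2 + 4) + 4*log(4*x + 2))/4.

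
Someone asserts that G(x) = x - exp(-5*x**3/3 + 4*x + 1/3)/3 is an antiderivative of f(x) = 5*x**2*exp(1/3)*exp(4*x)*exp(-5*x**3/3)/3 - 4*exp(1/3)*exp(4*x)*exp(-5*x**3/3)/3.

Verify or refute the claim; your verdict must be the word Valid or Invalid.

d/dx[G] = 5*x**2*exp(1/3)*exp(4*x)*exp(-5*x**3/3)/3 - 4*exp(1/3)*exp(4*x)*exp(-5*x**3/3)/3 + 1
d/dx[G] - f(x) = 1 != 0.

Invalid: d/dx[G] - f = 1, which is not 0.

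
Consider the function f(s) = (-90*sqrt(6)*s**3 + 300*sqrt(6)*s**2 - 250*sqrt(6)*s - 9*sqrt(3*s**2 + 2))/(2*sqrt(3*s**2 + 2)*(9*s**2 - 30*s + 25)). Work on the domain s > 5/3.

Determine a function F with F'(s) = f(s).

An antiderivative is F(s) = (-10*sqrt(6)*(3*s - 5)*sqrt(3*s**2 + 2) + 9)/(6*(3*s - 5)).

Check any antiderivative F(s) by computing F'(s) and comparing it with f(s).
Check: d/ds[(-10*sqrt(6)*(3*s - 5)*sqrt(3*s**2 + 2) + 9)/(6*(3*s - 5))] = (-90*sqrt(6)*s**3 + 300*sqrt(6)*s**2 - 250*sqrt(6)*s - 9*sqrt(3*s**2 + 2))/(18*s**2*sqrt(3*s**2 + 2) - 60*s*sqrt(3*s**2 + 2) + 50*sqrt(3*s**2 + 2)), which equals f(s).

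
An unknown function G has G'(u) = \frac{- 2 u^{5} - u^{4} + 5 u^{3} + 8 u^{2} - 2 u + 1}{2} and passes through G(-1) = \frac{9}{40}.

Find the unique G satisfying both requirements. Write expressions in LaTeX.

G(u) = - \frac{u^{6}}{6} - \frac{u^{5}}{10} + \frac{5 u^{4}}{8} + \frac{4 u^{3}}{3} - \frac{u^{2}}{2} + \frac{u}{2} + 2

The proposed G(u) is checked by its d/du: the result must match the given G'(u).
A general antiderivative is - \frac{u^{6}}{6} - \frac{u^{5}}{10} + \frac{5 u^{4}}{8} + \frac{4 u^{3}}{3} - \frac{u^{2}}{2} + \frac{u}{2} + C.
The condition gives C = \frac{9}{40} - (- \frac{71}{40}) = 2.
So G(u) = - \frac{u^{6}}{6} - \frac{u^{5}}{10} + \frac{5 u^{4}}{8} + \frac{4 u^{3}}{3} - \frac{u^{2}}{2} + \frac{u}{2} + 2.
Check: d/du[- \frac{u^{6}}{6} - \frac{u^{5}}{10} + \frac{5 u^{4}}{8} + \frac{4 u^{3}}{3} - \frac{u^{2}}{2} + \frac{u}{2} + 2] = - u^{5} - \frac{u^{4}}{2} + \frac{5 u^{3}}{2} + 4 u^{2} - u + \frac{1}{2}, which equals G'(u).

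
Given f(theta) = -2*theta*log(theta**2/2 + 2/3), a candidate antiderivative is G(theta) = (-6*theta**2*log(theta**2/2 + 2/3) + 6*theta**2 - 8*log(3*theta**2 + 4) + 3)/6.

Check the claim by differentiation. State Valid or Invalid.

d/dtheta[G] = -2*theta*log(3*theta**2 + 4) + 2*theta*log(6)
This equals f(theta) exactly, so the claim holds.

Valid: G'(theta) = f(theta).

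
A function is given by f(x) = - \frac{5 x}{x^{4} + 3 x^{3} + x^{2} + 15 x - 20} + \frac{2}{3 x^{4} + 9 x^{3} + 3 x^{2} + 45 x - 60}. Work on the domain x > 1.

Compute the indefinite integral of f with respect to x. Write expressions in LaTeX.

F(x) = - \frac{182 \log{\left(x - 1 \right)} + 248 \log{\left(x + 4 \right)} - 215 \log{\left(x^{2} + 5 \right)} + 162 \sqrt{5} \operatorname{atan}{\left(\frac{\sqrt{5} x}{5} \right)}}{1260} + C

Factor the denominator (3 \left(x - 1\right) \left(x + 4\right) \left(x^{2} + 5\right)) and decompose: f = \frac{43 x - 81}{126 \left(x^{2} + 5\right)} - \frac{62}{315 \left(x + 4\right)} - \frac{13}{90 \left(x - 1\right)}; each piece integrates to a log, atan, or power term.
Check: d/dx[- \frac{182 \log{\left(x - 1 \right)} + 248 \log{\left(x + 4 \right)} - 215 \log{\left(x^{2} + 5 \right)} + 162 \sqrt{5} \operatorname{atan}{\left(\frac{\sqrt{5} x}{5} \right)}}{1260}] = \frac{2 - 15 x}{3 x^{4} + 9 x^{3} + 3 x^{2} + 45 x - 60}, which equals f(x).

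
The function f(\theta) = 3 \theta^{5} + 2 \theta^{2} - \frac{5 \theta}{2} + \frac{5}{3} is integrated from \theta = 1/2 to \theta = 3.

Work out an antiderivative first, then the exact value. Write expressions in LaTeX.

Antiderivative: F(\theta) = \frac{\theta^{6}}{2} + \frac{2 \theta^{3}}{3} - \frac{5 \theta^{2}}{4} + \frac{5 \theta}{3}; value = \frac{144245}{384}

Integrate term by term and add the pieces.
F(\theta) = \frac{\theta^{6}}{2} + \frac{2 \theta^{3}}{3} - \frac{5 \theta^{2}}{4} + \frac{5 \theta}{3} is an antiderivative of f.
Check: d/d\theta[\frac{\theta^{6}}{2} + \frac{2 \theta^{3}}{3} - \frac{5 \theta^{2}}{4} + \frac{5 \theta}{3}] = 3 \theta^{5} + 2 \theta^{2} - \frac{5 \theta}{2} + \frac{5}{3} = f(\theta).
F(3) = \frac{1505}{4}; F(1/2) = \frac{235}{384}.
Integral = F(3) - F(1/2) = \frac{144245}{384}.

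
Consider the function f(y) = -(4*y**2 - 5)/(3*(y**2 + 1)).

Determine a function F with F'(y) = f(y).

An antiderivative is F(y) = -4*y/3 + 3*atan(y).

Whatever form F(y) takes, F'(y) = f(y) is non-negotiable.
Check: d/dy[-4*y/3 + 3*atan(y)] = (5 - 4*y**2)/(3*y**2 + 3), which equals f(y).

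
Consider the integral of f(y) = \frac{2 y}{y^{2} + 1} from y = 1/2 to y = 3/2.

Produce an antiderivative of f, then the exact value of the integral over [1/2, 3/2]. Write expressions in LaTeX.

f matches the chain-rule pattern g'(h)*h' with inner function h(y) = y^{2} + 1; substituting u = h(y) collapses the integral.
F(y) = \log{\left(y^{2} + 1 \right)} is an antiderivative of f.
Check: d/dy[\log{\left(y^{2} + 1 \right)}] = \frac{2 y}{y^{2} + 1} = f(y).
F(3/2) = \log{\left(\frac{13}{4} \right)}; F(1/2) = \log{\left(\frac{5}{4} \right)}.
Integral = F(3/2) - F(1/2) = - \log{\left(\frac{5}{4} \right)} + \log{\left(\frac{13}{4} \right)}.

Antiderivative: F(y) = \log{\left(y^{2} + 1 \right)}; value = - \log{\left(\frac{5}{4} \right)} + \log{\left(\frac{13}{4} \right)}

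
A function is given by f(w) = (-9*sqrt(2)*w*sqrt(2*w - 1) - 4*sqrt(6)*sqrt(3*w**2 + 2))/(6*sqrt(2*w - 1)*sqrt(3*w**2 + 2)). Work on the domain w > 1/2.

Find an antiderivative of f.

A candidate is checked by its d/dw: the result must match f(w).
Check: d/dw[-4*sqrt(3*w - 3/2)/3 - sqrt(3*w**2/2 + 1)] = (-9*sqrt(2)*w*sqrt(2*w - 1) - 4*sqrt(6)*sqrt(3*w**2 + 2))/(6*sqrt(2*w - 1)*sqrt(3*w**2 + 2)) = f(w).

An antiderivative is F(w) = -4*sqrt(3*w - 3/2)/3 - sqrt(3*w**2/2 + 1).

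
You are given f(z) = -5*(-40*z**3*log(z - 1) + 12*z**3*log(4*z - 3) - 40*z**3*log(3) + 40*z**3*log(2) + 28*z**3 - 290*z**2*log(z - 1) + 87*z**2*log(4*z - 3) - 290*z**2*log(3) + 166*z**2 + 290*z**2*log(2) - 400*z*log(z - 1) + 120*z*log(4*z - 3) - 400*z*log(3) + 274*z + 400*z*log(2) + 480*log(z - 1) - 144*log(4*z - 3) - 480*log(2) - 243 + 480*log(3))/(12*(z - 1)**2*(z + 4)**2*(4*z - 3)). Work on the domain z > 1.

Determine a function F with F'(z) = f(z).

Recognize the product-rule pattern: f = u'v + uv' with u = 5/(3*(z - 1)), v = -5*log(3*z/2 - 3/2)/2 + 3*log(4*z - 3)/4 - 5/(4*(z + 4)), so integration by parts undoes it.
Check: d/dz[5*(-10*(z + 4)*log(3*z/2 - 3/2) + 3*(z + 4)*log(4*z - 3) - 5)/(12*(z - 1)*(z + 4))] = (200*z**3*log(z - 1) - 60*z**3*log(4*z - 3) - 140*z**3 - 200*z**3*log(2) + 200*z**3*log(3) + 1450*z**2*log(z - 1) - 435*z**2*log(4*z - 3) - 1450*z**2*log(2) - 830*z**2 + 1450*z**2*log(3) + 2000*z*log(z - 1) - 600*z*log(4*z - 3) - 2000*z*log(2) - 1370*z + 2000*z*log(3) - 2400*log(z - 1) + 720*log(4*z - 3) - 2400*log(3) + 1215 + 2400*log(2))/(48*z**5 + 252*z**4 - 168*z**3 - 1188*z**2 + 1632*z - 576), which equals f(z).

An antiderivative is F(z) = 5*(-10*(z + 4)*log(3*z/2 - 3/2) + 3*(z + 4)*log(4*z - 3) - 5)/(12*(z - 1)*(z + 4)).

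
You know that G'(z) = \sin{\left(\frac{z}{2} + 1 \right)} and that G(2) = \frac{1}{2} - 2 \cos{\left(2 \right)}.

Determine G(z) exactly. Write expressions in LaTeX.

Check a candidate G(z) by differentiating: d/dz[G] must match the given G'(z).
A general antiderivative is - 2 \cos{\left(\frac{z}{2} + 1 \right)} + C.
The condition gives C = \frac{1}{2} - 2 \cos{\left(2 \right)} - (- 2 \cos{\left(2 \right)}) = \frac{1}{2}.
So G(z) = \frac{1 - 4 \cos{\left(\frac{z}{2} + 1 \right)}}{2}.
Check: d/dz[\frac{1 - 4 \cos{\left(\frac{z}{2} + 1 \right)}}{2}] = \sin{\left(\frac{z}{2} + 1 \right)} = G'(z).

G(z) = \frac{1 - 4 \cos{\left(\frac{z}{2} + 1 \right)}}{2}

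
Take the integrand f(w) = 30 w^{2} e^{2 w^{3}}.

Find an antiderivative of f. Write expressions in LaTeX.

The substitution u = 2 w^{3} works: f is exactly (dF/du)*(du/dw) for that inner function.
Check: d/dw[5 e^{2 w^{3}}] = 30 w^{2} e^{2 w^{3}} = f(w).

An antiderivative is F(w) = 5 e^{2 w^{3}}.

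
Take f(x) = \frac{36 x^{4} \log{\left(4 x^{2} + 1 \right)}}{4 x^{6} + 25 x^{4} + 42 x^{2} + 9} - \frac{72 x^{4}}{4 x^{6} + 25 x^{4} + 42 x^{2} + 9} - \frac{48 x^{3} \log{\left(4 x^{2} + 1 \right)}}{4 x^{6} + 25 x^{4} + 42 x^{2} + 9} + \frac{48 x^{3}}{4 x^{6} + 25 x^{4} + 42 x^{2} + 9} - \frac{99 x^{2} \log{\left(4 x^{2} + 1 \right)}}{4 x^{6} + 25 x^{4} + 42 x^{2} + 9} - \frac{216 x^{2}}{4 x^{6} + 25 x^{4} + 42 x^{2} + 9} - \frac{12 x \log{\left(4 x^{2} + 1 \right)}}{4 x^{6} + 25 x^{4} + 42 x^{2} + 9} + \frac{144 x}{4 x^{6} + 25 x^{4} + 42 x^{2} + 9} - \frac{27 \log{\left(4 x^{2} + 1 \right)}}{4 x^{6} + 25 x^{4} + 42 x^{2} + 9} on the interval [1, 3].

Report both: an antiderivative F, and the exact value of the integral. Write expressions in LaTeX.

Antiderivative: F(x) = - \frac{3 \left(3 x - 2\right) \log{\left(4 x^{2} + 1 \right)}}{x^{2} + 3}; value = - \frac{7 \log{\left(37 \right)}}{4} + \frac{3 \log{\left(5 \right)}}{4}

Integrate term by term and add the pieces.
F(x) = - \frac{3 \left(3 x - 2\right) \log{\left(4 x^{2} + 1 \right)}}{x^{2} + 3} is an antiderivative of f.
Check: d/dx[- \frac{3 \left(3 x - 2\right) \log{\left(4 x^{2} + 1 \right)}}{x^{2} + 3}] = \frac{36 x^{4} \log{\left(4 x^{2} + 1 \right)} - 72 x^{4} - 48 x^{3} \log{\left(4 x^{2} + 1 \right)} + 48 x^{3} - 99 x^{2} \log{\left(4 x^{2} + 1 \right)} - 216 x^{2} - 12 x \log{\left(4 x^{2} + 1 \right)} + 144 x - 27 \log{\left(4 x^{2} + 1 \right)}}{4 x^{6} + 25 x^{4} + 42 x^{2} + 9}, which equals f(x).
F(3) = - \frac{7 \log{\left(37 \right)}}{4}; F(1) = - \frac{3 \log{\left(5 \right)}}{4}.
Integral = F(3) - F(1) = - \frac{7 \log{\left(37 \right)}}{4} + \frac{3 \log{\left(5 \right)}}{4}.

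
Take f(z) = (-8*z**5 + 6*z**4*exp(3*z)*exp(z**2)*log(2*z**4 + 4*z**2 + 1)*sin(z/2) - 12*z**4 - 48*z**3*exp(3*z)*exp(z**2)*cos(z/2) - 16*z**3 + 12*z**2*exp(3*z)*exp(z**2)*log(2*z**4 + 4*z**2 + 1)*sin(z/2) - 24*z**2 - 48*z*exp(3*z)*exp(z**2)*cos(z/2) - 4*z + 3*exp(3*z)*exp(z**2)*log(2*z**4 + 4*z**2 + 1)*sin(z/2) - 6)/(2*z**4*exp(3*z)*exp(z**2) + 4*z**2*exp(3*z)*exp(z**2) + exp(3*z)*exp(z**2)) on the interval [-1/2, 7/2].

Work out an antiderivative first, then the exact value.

Antiderivative: F(z) = (-6*exp(3*z)*exp(z**2)*log(2*z**4 + 4*z**2 + 1)*cos(z/2) + 2)*exp(-3*z)*exp(-z**2); value = -2*exp(5/4) + 2*exp(-91/4) + 6*log(17/8)*cos(1/4) - 6*log(2801/8)*cos(7/4)

Any candidate F(z) must reproduce f(z) exactly when differentiated.
F(z) = (-6*exp(3*z)*exp(z**2)*log(2*z**4 + 4*z**2 + 1)*cos(z/2) + 2)*exp(-3*z)*exp(-z**2) is an antiderivative of f.
Check: d/dz[(-6*exp(3*z)*exp(z**2)*log(2*z**4 + 4*z**2 + 1)*cos(z/2) + 2)*exp(-3*z)*exp(-z**2)] = (-8*z**5 + 6*z**4*exp(3*z)*exp(z**2)*log(2*z**4 + 4*z**2 + 1)*sin(z/2) - 12*z**4 - 48*z**3*exp(3*z)*exp(z**2)*cos(z/2) - 16*z**3 + 12*z**2*exp(3*z)*exp(z**2)*log(2*z**4 + 4*z**2 + 1)*sin(z/2) - 24*z**2 - 48*z*exp(3*z)*exp(z**2)*cos(z/2) - 4*z + 3*exp(3*z)*exp(z**2)*log(2*z**4 + 4*z**2 + 1)*sin(z/2) - 6)/(2*z**4*exp(3*z)*exp(z**2) + 4*z**2*exp(3*z)*exp(z**2) + exp(3*z)*exp(z**2)) = f(z).
F(7/2) = 2*exp(-91/4) - 6*log(2801/8)*cos(7/4); F(-1/2) = -6*log(17/8)*cos(1/4) + 2*exp(5/4).
Integral = F(7/2) - F(-1/2) = -2*exp(5/4) + 2*exp(-91/4) + 6*log(17/8)*cos(1/4) - 6*log(2801/8)*cos(7/4).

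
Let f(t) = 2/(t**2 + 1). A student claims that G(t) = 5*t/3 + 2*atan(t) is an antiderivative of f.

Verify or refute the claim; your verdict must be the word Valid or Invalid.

d/dt[G] = (5*t**2 + 11)/(3*t**2 + 3)
d/dt[G] - f(t) = 5/3 != 0.

Invalid: d/dt[G] - f = 5/3, which is not 0.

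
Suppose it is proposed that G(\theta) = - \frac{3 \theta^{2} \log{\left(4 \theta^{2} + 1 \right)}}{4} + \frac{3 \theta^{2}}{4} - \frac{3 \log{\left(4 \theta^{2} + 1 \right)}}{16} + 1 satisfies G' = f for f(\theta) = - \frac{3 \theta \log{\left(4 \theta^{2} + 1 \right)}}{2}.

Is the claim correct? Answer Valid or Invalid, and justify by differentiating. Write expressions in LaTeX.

Valid. The derivative of G reproduces f.

d/d\theta[G] = - \frac{3 \theta \log{\left(4 \theta^{2} + 1 \right)}}{2}
This equals f(\theta) exactly, so the claim holds.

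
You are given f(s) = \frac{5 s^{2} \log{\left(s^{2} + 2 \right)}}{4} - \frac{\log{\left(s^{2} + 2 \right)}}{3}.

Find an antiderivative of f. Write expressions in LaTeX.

The integrand splits into summands that can be handled one at a time.
Check: d/ds[\frac{5 s^{3} \log{\left(s^{2} + 2 \right)}}{12} - \frac{5 s^{3}}{18} - \frac{s \log{\left(s^{2} + 2 \right)}}{3} + \frac{7 s}{3} - \frac{7 \sqrt{2} \operatorname{atan}{\left(\frac{\sqrt{2} s}{2} \right)}}{3}] = \frac{5 s^{2} \log{\left(s^{2} + 2 \right)}}{4} - \frac{\log{\left(s^{2} + 2 \right)}}{3} = f(s).

An antiderivative is F(s) = \frac{5 s^{3} \log{\left(s^{2} + 2 \right)}}{12} - \frac{5 s^{3}}{18} - \frac{s \log{\left(s^{2} + 2 \right)}}{3} + \frac{7 s}{3} - \frac{7 \sqrt{2} \operatorname{atan}{\left(\frac{\sqrt{2} s}{2} \right)}}{3}.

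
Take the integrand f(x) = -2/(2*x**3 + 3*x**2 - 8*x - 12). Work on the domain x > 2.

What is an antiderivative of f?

Factor the denominator ((x - 2)*(x + 2)*(2*x + 3)) and decompose: f = 8/(7*(2*x + 3)) - 1/(2*(x + 2)) - 1/(14*(x - 2)); each piece integrates to a log, atan, or power term.
Check: d/dx[-(log(x - 2) - 8*log(x + 3/2) + 7*log(x + 2))/14] = -2/(2*x**3 + 3*x**2 - 8*x - 12) = f(x).

An antiderivative is F(x) = -(log(x - 2) - 8*log(x + 3/2) + 7*log(x + 2))/14.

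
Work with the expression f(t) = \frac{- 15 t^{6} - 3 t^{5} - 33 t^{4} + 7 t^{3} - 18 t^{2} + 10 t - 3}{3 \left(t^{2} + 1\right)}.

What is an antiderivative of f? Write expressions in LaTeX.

An antiderivative is F(t) = \frac{- 12 t^{5} - 3 t^{4} - 24 t^{3} + 20 t^{2} - 12 \operatorname{atan}{\left(t \right)} - 6}{12}.

A candidate is checked by its d/dt: the result must match f(t).
Check: d/dt[\frac{- 12 t^{5} - 3 t^{4} - 24 t^{3} + 20 t^{2} - 12 \operatorname{atan}{\left(t \right)} - 6}{12}] = \frac{- 15 t^{6} - 3 t^{5} - 33 t^{4} + 7 t^{3} - 18 t^{2} + 10 t - 3}{3 t^{2} + 3}, which equals f(t).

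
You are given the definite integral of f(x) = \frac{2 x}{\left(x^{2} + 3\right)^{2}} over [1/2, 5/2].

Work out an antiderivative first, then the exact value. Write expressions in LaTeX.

f matches the chain-rule pattern g'(h)*h' with inner function h(x) = x^{2} + 3; substituting u = h(x) collapses the integral.
F(x) = - \frac{1}{x^{2} + 3} is an antiderivative of f.
Check: d/dx[- \frac{1}{x^{2} + 3}] = \frac{2 x}{x^{4} + 6 x^{2} + 9}, which equals f(x).
F(5/2) = - \frac{4}{37}; F(1/2) = - \frac{4}{13}.
Integral = F(5/2) - F(1/2) = \frac{96}{481}.

Antiderivative: F(x) = - \frac{1}{x^{2} + 3}; value = \frac{96}{481}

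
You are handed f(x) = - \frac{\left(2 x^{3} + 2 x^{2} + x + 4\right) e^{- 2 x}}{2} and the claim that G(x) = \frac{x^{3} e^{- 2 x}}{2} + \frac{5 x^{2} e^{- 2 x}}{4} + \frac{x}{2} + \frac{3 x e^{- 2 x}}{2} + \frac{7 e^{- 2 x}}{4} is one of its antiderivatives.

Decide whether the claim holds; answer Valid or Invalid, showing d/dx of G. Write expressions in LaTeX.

Invalid: d/dx[G] - f = \frac{1}{2}, which is not 0.

d/dx[G] = \frac{\left(- 2 x^{3} - 2 x^{2} - x + e^{2 x} - 4\right) e^{- 2 x}}{2}
d/dx[G] - f(x) = \frac{1}{2} != 0.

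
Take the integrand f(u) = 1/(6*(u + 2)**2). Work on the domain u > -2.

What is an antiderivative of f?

A first test for any F(u): its u-derivative must equal f(u) identically.
Check: d/du[-1/(6*u + 12)] = 1/(6*u**2 + 24*u + 24), which equals f(u).

An antiderivative is F(u) = -1/(6*u + 12).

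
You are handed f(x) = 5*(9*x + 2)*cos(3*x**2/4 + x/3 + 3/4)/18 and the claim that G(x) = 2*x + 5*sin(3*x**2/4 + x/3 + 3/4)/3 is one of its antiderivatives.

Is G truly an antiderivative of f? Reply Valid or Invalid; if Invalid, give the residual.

Invalid: d/dx[G] - f = 2, which is not 0.

d/dx[G] = 5*x*cos(3*x**2/4 + x/3 + 3/4)/2 + 5*cos(3*x**2/4 + x/3 + 3/4)/9 + 2
d/dx[G] - f(x) = 2 != 0.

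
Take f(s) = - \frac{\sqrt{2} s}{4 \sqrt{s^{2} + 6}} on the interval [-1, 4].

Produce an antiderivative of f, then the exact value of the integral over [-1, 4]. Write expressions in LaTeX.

The substitution u = \frac{s^{2}}{2} + 3 works: f is exactly (dF/du)*(du/ds) for that inner function.
F(s) = - \frac{\sqrt{\frac{s^{2}}{2} + 3}}{2} is an antiderivative of f.
Check: d/ds[- \frac{\sqrt{\frac{s^{2}}{2} + 3}}{2}] = - \frac{\sqrt{2} s}{4 \sqrt{s^{2} + 6}} = f(s).
F(4) = - \frac{\sqrt{11}}{2}; F(-1) = - \frac{\sqrt{14}}{4}.
Integral = F(4) - F(-1) = - \frac{\sqrt{11}}{2} + \frac{\sqrt{14}}{4}.

Antiderivative: F(s) = - \frac{\sqrt{\frac{s^{2}}{2} + 3}}{2}; value = - \frac{\sqrt{11}}{2} + \frac{\sqrt{14}}{4}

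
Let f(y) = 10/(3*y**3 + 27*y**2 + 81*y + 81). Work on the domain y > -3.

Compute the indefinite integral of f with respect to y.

F(y) = -5/(3*y**2 + 18*y + 27) + C

Any candidate F(y) must reproduce f(y) exactly when differentiated.
Check: d/dy[-5/(3*y**2 + 18*y + 27)] = 10/(3*y**3 + 27*y**2 + 81*y + 81) = f(y).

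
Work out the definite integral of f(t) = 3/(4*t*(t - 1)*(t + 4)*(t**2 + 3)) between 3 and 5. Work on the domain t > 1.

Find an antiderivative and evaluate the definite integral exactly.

Factor the denominator (4*t*(t - 1)*(t + 4)*(t**2 + 3)) and decompose: f = (7*t - 9)/(304*(t**2 + 3)) + 3/(1520*(t + 4)) + 3/(80*(t - 1)) - 1/(16*t); each piece integrates to a log, atan, or power term.
F(t) = -log(t)/16 + 3*log(t - 1)/80 + 3*log(t + 4)/1520 + 7*log(t**2 + 3)/608 - 3*sqrt(3)*atan(sqrt(3)*t/3)/304 is an antiderivative of f.
Check: d/dt[-log(t)/16 + 3*log(t - 1)/80 + 3*log(t + 4)/1520 + 7*log(t**2 + 3)/608 - 3*sqrt(3)*atan(sqrt(3)*t/3)/304] = 3/(4*t**5 + 12*t**4 - 4*t**3 + 36*t**2 - 48*t), which equals f(t).
F(5) = -log(5)/16 - 3*sqrt(3)*atan(5*sqrt(3)/3)/304 + 3*log(9)/1520 + 7*log(28)/608 + 3*log(4)/80; F(3) = -log(3)/16 - sqrt(3)*pi/304 + 3*log(7)/1520 + 3*log(2)/80 + 7*log(12)/608.
Integral = F(5) - F(3) = -log(5)/16 - 7*log(12)/608 - 3*log(2)/80 - 3*sqrt(3)*atan(5*sqrt(3)/3)/304 - 3*log(7)/1520 + 3*log(9)/1520 + sqrt(3)*pi/304 + 7*log(28)/608 + 3*log(4)/80 + log(3)/16.

Antiderivative: F(t) = -log(t)/16 + 3*log(t - 1)/80 + 3*log(t + 4)/1520 + 7*log(t**2 + 3)/608 - 3*sqrt(3)*atan(sqrt(3)*t/3)/304; value = -log(5)/16 - 7*log(12)/608 - 3*log(2)/80 - 3*sqrt(3)*atan(5*sqrt(3)/3)/304 - 3*log(7)/1520 + 3*log(9)/1520 + sqrt(3)*pi/304 + 7*log(28)/608 + 3*log(4)/80 + log(3)/16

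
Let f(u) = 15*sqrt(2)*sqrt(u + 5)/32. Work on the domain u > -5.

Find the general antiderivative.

F(u) = 5*(u/2 + 5/2)**(3/2)/4 + C

For F(u) to be correct the identity F'(u) - f(u) = 0 must hold.
Check: d/du[5*(u/2 + 5/2)**(3/2)/4] = 15*sqrt(2)*sqrt(u + 5)/32 = f(u).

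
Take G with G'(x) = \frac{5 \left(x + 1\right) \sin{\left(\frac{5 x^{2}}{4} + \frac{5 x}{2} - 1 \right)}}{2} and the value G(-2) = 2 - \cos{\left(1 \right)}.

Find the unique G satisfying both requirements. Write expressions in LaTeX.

The substitution u = \frac{5 x^{2}}{4} + \frac{5 x}{2} - 1 works: G'(x) is exactly (dG/du)*(du/dx) for that inner function.
A general antiderivative is - \cos{\left(\frac{5 x^{2}}{4} + \frac{5 x}{2} - 1 \right)} + C.
The condition gives C = 2 - \cos{\left(1 \right)} - (- \cos{\left(1 \right)}) = 2.
So G(x) = 2 - \cos{\left(\frac{5 x^{2}}{4} + \frac{5 x}{2} - 1 \right)}.
Check: d/dx[2 - \cos{\left(\frac{5 x^{2}}{4} + \frac{5 x}{2} - 1 \right)}] = \frac{5 x \sin{\left(\frac{5 x^{2}}{4} + \frac{5 x}{2} - 1 \right)}}{2} + \frac{5 \sin{\left(\frac{5 x^{2}}{4} + \frac{5 x}{2} - 1 \right)}}{2}, which equals G'(x).

G(x) = 2 - \cos{\left(\frac{5 x^{2}}{4} + \frac{5 x}{2} - 1 \right)}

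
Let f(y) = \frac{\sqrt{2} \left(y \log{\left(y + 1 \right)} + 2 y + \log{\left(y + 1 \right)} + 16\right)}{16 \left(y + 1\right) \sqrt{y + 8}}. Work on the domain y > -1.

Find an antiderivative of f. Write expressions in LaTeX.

An antiderivative is F(y) = \frac{\sqrt{2} \sqrt{y + 8} \log{\left(y + 1 \right)}}{8}.

f has the shape u'v + uv' for u = \frac{\sqrt{\frac{y}{2} + 4}}{4} and v = \log{\left(y + 1 \right)} — it is the derivative of the product u*v.
Check: d/dy[\frac{\sqrt{2} \sqrt{y + 8} \log{\left(y + 1 \right)}}{8}] = \frac{\sqrt{2} y \log{\left(y + 1 \right)} + 2 \sqrt{2} y + \sqrt{2} \log{\left(y + 1 \right)} + 16 \sqrt{2}}{16 y \sqrt{y + 8} + 16 \sqrt{y + 8}}, which equals f(y).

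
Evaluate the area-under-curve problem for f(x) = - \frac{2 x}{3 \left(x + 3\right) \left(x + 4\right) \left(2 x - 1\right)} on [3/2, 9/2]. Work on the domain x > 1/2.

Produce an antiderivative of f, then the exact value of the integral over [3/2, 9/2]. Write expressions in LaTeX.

Antiderivative: F(x) = - \frac{2 \log{\left(x - \frac{1}{2} \right)}}{189} - \frac{2 \log{\left(x + 3 \right)}}{7} + \frac{8 \log{\left(x + 4 \right)}}{27}; value = - \frac{2 \log{\left(\frac{15}{2} \right)}}{7} - \frac{8 \log{\left(\frac{11}{2} \right)}}{27} - \frac{2 \log{\left(4 \right)}}{189} + \frac{2 \log{\left(\frac{9}{2} \right)}}{7} + \frac{8 \log{\left(\frac{17}{2} \right)}}{27}

The denominator factors as 3 \left(x + 3\right) \left(x + 4\right) \left(2 x - 1\right); partial fractions split f into directly integrable pieces: - \frac{4}{189 \left(2 x - 1\right)} + \frac{8}{27 \left(x + 4\right)} - \frac{2}{7 \left(x + 3\right)}.
F(x) = - \frac{2 \log{\left(x - \frac{1}{2} \right)}}{189} - \frac{2 \log{\left(x + 3 \right)}}{7} + \frac{8 \log{\left(x + 4 \right)}}{27} is an antiderivative of f.
Check: d/dx[- \frac{2 \log{\left(x - \frac{1}{2} \right)}}{189} - \frac{2 \log{\left(x + 3 \right)}}{7} + \frac{8 \log{\left(x + 4 \right)}}{27}] = - \frac{2 x}{6 x^{3} + 39 x^{2} + 51 x - 36}, which equals f(x).
F(9/2) = - \frac{2 \log{\left(\frac{15}{2} \right)}}{7} - \frac{2 \log{\left(4 \right)}}{189} + \frac{8 \log{\left(\frac{17}{2} \right)}}{27}; F(3/2) = - \frac{2 \log{\left(\frac{9}{2} \right)}}{7} + \frac{8 \log{\left(\frac{11}{2} \right)}}{27}.
Integral = F(9/2) - F(3/2) = - \frac{2 \log{\left(\frac{15}{2} \right)}}{7} - \frac{8 \log{\left(\frac{11}{2} \right)}}{27} - \frac{2 \log{\left(4 \right)}}{189} + \frac{2 \log{\left(\frac{9}{2} \right)}}{7} + \frac{8 \log{\left(\frac{17}{2} \right)}}{27}.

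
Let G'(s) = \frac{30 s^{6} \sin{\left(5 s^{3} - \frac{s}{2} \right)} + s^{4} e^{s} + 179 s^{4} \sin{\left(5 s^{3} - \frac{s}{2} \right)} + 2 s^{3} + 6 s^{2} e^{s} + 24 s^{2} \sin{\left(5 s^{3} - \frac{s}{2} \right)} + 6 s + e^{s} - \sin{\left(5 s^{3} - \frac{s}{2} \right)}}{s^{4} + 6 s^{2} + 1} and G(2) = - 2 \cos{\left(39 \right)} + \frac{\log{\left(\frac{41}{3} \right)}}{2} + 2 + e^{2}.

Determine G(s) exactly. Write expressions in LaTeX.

G(s) = \frac{2 e^{s} + \log{\left(\frac{s^{4}}{3} + 2 s^{2} + \frac{1}{3} \right)} - 4 \cos{\left(5 s^{3} - \frac{s}{2} \right)} + 4}{2}

The proposed G(s) is checked by its d/ds: the result must match the given G'(s).
A general antiderivative is e^{s} + \frac{\log{\left(\frac{s^{4}}{3} + 2 s^{2} + \frac{1}{3} \right)}}{2} - 2 \cos{\left(5 s^{3} - \frac{s}{2} \right)} + C.
The condition gives C = - 2 \cos{\left(39 \right)} + \frac{\log{\left(\frac{41}{3} \right)}}{2} + 2 + e^{2} - (- 2 \cos{\left(39 \right)} + \frac{\log{\left(\frac{41}{3} \right)}}{2} + e^{2}) = 2.
So G(s) = \frac{2 e^{s} + \log{\left(\frac{s^{4}}{3} + 2 s^{2} + \frac{1}{3} \right)} - 4 \cos{\left(5 s^{3} - \frac{s}{2} \right)} + 4}{2}.
Check: d/ds[\frac{2 e^{s} + \log{\left(\frac{s^{4}}{3} + 2 s^{2} + \frac{1}{3} \right)} - 4 \cos{\left(5 s^{3} - \frac{s}{2} \right)} + 4}{2}] = \frac{30 s^{6} \sin{\left(5 s^{3} - \frac{s}{2} \right)} + s^{4} e^{s} + 179 s^{4} \sin{\left(5 s^{3} - \frac{s}{2} \right)} + 2 s^{3} + 6 s^{2} e^{s} + 24 s^{2} \sin{\left(5 s^{3} - \frac{s}{2} \right)} + 6 s + e^{s} - \sin{\left(5 s^{3} - \frac{s}{2} \right)}}{s^{4} + 6 s^{2} + 1} = G'(s).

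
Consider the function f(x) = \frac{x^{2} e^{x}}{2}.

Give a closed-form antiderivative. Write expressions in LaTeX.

An antiderivative is F(x) = \frac{x^{2} e^{x}}{2} - x e^{x} + e^{x}.

Recognize the product-rule pattern: f = u'v + uv' with u = \frac{x^{2}}{2} - x + 1, v = e^{x}, so integration by parts undoes it.
Check: d/dx[\frac{x^{2} e^{x}}{2} - x e^{x} + e^{x}] = \frac{x^{2} e^{x}}{2} = f(x).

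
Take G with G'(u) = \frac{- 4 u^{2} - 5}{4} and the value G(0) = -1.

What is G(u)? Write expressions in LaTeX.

G(u) = \frac{- 4 u^{3} - 15 u - 12}{12}

Since d/du undoes antidifferentiation here, G(u) must give back the stated G'(u).
A general antiderivative is - \frac{u^{3}}{3} - \frac{5 u}{4} + C.
The condition gives C = -1 - (0) = -1.
So G(u) = \frac{- 4 u^{3} - 15 u - 12}{12}.
Check: d/du[\frac{- 4 u^{3} - 15 u - 12}{12}] = - u^{2} - \frac{5}{4}, which equals G'(u).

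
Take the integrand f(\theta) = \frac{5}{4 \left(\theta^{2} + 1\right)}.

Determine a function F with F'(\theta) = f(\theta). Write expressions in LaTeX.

Whatever form F(\theta) takes, F'(\theta) = f(\theta) is non-negotiable.
Check: d/d\theta[\frac{5 \operatorname{atan}{\left(\theta \right)}}{4}] = \frac{5}{4 \theta^{2} + 4}, which equals f(\theta).

An antiderivative is F(\theta) = \frac{5 \operatorname{atan}{\left(\theta \right)}}{4}.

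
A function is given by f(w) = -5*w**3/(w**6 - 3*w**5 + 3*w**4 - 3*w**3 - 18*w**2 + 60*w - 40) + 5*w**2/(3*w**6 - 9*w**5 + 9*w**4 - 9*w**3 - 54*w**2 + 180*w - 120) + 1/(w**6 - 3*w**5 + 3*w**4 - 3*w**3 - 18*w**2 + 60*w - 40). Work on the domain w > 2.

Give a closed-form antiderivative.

Factor the denominator (3*(w - 2)**2*(w - 1)*(w + 2)*(w**2 + 5)) and decompose: f = (97*w + 353)/(486*(w**2 + 5)) - 143/(1296*(w + 2)) - 7/(54*(w - 1)) + 157/(3888*(w - 2)) - 97/(108*(w - 2)**2); each piece integrates to a log, atan, or power term.
Check: d/dw[(785*(w - 2)*log(w - 2) - 2520*(w - 2)*log(w - 1) - 2145*(w - 2)*log(w + 2) + 1940*(w - 2)*log(w**2 + 5) + 2824*sqrt(5)*(w - 2)*atan(sqrt(5)*w/5) + 17460)/(19440*(w - 2))] = (-15*w**3 + 5*w**2 + 3)/(3*w**6 - 9*w**5 + 9*w**4 - 9*w**3 - 54*w**2 + 180*w - 120), which equals f(w).

An antiderivative is F(w) = (785*(w - 2)*log(w - 2) - 2520*(w - 2)*log(w - 1) - 2145*(w - 2)*log(w + 2) + 1940*(w - 2)*log(w**2 + 5) + 2824*sqrt(5)*(w - 2)*atan(sqrt(5)*w/5) + 17460)/(19440*(w - 2)).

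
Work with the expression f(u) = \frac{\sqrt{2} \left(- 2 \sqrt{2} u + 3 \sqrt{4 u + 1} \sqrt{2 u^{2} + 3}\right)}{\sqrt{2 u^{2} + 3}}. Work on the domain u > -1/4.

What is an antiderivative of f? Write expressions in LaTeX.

An antiderivative F(u) passes only if d/du[F] lands on f(u) exactly.
Check: d/du[\frac{\sqrt{2} \left(4 u \sqrt{4 u + 1} + \sqrt{4 u + 1} - 2 \sqrt{2} \sqrt{2 u^{2} + 3}\right)}{2}] = \frac{- 4 u \sqrt{4 u + 1} + 12 \sqrt{2} u \sqrt{2 u^{2} + 3} + 3 \sqrt{2} \sqrt{2 u^{2} + 3}}{\sqrt{4 u + 1} \sqrt{2 u^{2} + 3}}, which equals f(u).

An antiderivative is F(u) = \frac{\sqrt{2} \left(4 u \sqrt{4 u + 1} + \sqrt{4 u + 1} - 2 \sqrt{2} \sqrt{2 u^{2} + 3}\right)}{2}.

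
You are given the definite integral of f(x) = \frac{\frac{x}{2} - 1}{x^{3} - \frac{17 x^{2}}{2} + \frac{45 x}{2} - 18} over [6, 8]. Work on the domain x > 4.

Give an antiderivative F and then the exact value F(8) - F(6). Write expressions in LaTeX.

Antiderivative: F(x) = \frac{2 \log{\left(x - 4 \right)}}{5} - \frac{\log{\left(x - 3 \right)}}{3} - \frac{\log{\left(x - \frac{3}{2} \right)}}{15}; value = - \frac{\log{\left(5 \right)}}{3} - \frac{2 \log{\left(2 \right)}}{5} - \frac{\log{\left(\frac{13}{2} \right)}}{15} + \frac{\log{\left(\frac{9}{2} \right)}}{15} + \frac{\log{\left(3 \right)}}{3} + \frac{2 \log{\left(4 \right)}}{5}

Factor the denominator (\left(x - 4\right) \left(x - 3\right) \left(2 x - 3\right)) and decompose: f = - \frac{2}{15 \left(2 x - 3\right)} - \frac{1}{3 \left(x - 3\right)} + \frac{2}{5 \left(x - 4\right)}; each piece integrates to a log, atan, or power term.
F(x) = \frac{2 \log{\left(x - 4 \right)}}{5} - \frac{\log{\left(x - 3 \right)}}{3} - \frac{\log{\left(x - \frac{3}{2} \right)}}{15} is an antiderivative of f.
Check: d/dx[\frac{2 \log{\left(x - 4 \right)}}{5} - \frac{\log{\left(x - 3 \right)}}{3} - \frac{\log{\left(x - \frac{3}{2} \right)}}{15}] = \frac{x - 2}{2 x^{3} - 17 x^{2} + 45 x - 36}, which equals f(x).
F(8) = - \frac{\log{\left(5 \right)}}{3} - \frac{\log{\left(\frac{13}{2} \right)}}{15} + \frac{2 \log{\left(4 \right)}}{5}; F(6) = - \frac{\log{\left(3 \right)}}{3} - \frac{\log{\left(\frac{9}{2} \right)}}{15} + \frac{2 \log{\left(2 \right)}}{5}.
Integral = F(8) - F(6) = - \frac{\log{\left(5 \right)}}{3} - \frac{2 \log{\left(2 \right)}}{5} - \frac{\log{\left(\frac{13}{2} \right)}}{15} + \frac{\log{\left(\frac{9}{2} \right)}}{15} + \frac{\log{\left(3 \right)}}{3} + \frac{2 \log{\left(4 \right)}}{5}.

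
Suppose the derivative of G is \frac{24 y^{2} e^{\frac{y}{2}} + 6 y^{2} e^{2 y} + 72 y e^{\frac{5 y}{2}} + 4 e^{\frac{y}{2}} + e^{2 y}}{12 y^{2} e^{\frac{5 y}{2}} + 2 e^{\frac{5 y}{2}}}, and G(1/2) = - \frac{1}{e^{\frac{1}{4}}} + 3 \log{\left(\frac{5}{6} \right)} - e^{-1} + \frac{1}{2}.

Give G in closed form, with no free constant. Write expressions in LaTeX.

G(y) = \frac{\left(6 e^{\frac{5 y}{2}} \log{\left(2 y^{2} + \frac{1}{3} \right)} + e^{\frac{5 y}{2}} - 2 e^{\frac{y}{2}} - 2 e^{2 y}\right) e^{- \frac{5 y}{2}}}{2}

Differentiate the proposed G(y) back; it has to land on the given G'(y).
A general antiderivative is 3 \log{\left(2 y^{2} + \frac{1}{3} \right)} - e^{- 2 y} - e^{- \frac{y}{2}} + C.
The condition gives C = - \frac{1}{e^{\frac{1}{4}}} + 3 \log{\left(\frac{5}{6} \right)} - e^{-1} + \frac{1}{2} - (- \frac{1}{e^{\frac{1}{4}}} + 3 \log{\left(\frac{5}{6} \right)} - e^{-1}) = \frac{1}{2}.
So G(y) = \frac{\left(6 e^{\frac{5 y}{2}} \log{\left(2 y^{2} + \frac{1}{3} \right)} + e^{\frac{5 y}{2}} - 2 e^{\frac{y}{2}} - 2 e^{2 y}\right) e^{- \frac{5 y}{2}}}{2}.
Check: d/dy[\frac{\left(6 e^{\frac{5 y}{2}} \log{\left(2 y^{2} + \frac{1}{3} \right)} + e^{\frac{5 y}{2}} - 2 e^{\frac{y}{2}} - 2 e^{2 y}\right) e^{- \frac{5 y}{2}}}{2}] = \frac{24 y^{2} e^{\frac{y}{2}} + 6 y^{2} e^{2 y} + 72 y e^{\frac{5 y}{2}} + 4 e^{\frac{y}{2}} + e^{2 y}}{12 y^{2} e^{\frac{5 y}{2}} + 2 e^{\frac{5 y}{2}}} = G'(y).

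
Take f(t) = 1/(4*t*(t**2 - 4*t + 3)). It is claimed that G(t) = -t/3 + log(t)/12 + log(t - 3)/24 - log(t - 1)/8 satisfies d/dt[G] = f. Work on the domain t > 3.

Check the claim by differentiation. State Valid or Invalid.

Invalid: d/dt[G] - f = -1/3, which is not 0.

d/dt[G] = (-4*t**3 + 16*t**2 - 12*t + 3)/(12*t**3 - 48*t**2 + 36*t)
d/dt[G] - f(t) = -1/3 != 0.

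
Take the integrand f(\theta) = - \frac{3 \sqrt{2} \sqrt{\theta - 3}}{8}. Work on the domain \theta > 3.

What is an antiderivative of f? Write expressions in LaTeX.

An antiderivative is F(\theta) = - \frac{\sqrt{2} \theta \sqrt{\theta - 3}}{4} + \frac{3 \sqrt{2} \sqrt{\theta - 3}}{4}.

For F(\theta) to be correct the identity F'(\theta) - f(\theta) = 0 must hold.
Check: d/d\theta[- \frac{\sqrt{2} \theta \sqrt{\theta - 3}}{4} + \frac{3 \sqrt{2} \sqrt{\theta - 3}}{4}] = \frac{- 3 \sqrt{2} \theta + 9 \sqrt{2}}{8 \sqrt{\theta - 3}}, which equals f(\theta).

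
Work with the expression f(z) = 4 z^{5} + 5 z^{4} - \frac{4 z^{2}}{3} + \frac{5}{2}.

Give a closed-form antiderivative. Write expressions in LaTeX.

Integrate term by term and add the pieces.
Check: d/dz[\frac{z \left(12 z^{5} + 18 z^{4} - 8 z^{2} + 45\right)}{18}] = 4 z^{5} + 5 z^{4} - \frac{4 z^{2}}{3} + \frac{5}{2} = f(z).

An antiderivative is F(z) = \frac{z \left(12 z^{5} + 18 z^{4} - 8 z^{2} + 45\right)}{18}.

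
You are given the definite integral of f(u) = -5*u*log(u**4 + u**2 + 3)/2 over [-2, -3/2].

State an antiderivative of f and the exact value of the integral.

Antiderivative: F(u) = -5*u**2*log(u**4 + u**2 + 3)/4 + 5*u**2/2 - 5*log(u**4 + u**2 + 3)/8 - 5*sqrt(11)*atan(2*sqrt(11)*u**2/11 + sqrt(11)/11)/4; value = -55*log(165/16)/16 - 35/8 - 5*sqrt(11)*atan(sqrt(11)/2)/4 + 5*sqrt(11)*atan(9*sqrt(11)/11)/4 + 45*log(23)/8

Any candidate F(u) must reproduce f(u) exactly when differentiated.
F(u) = -5*u**2*log(u**4 + u**2 + 3)/4 + 5*u**2/2 - 5*log(u**4 + u**2 + 3)/8 - 5*sqrt(11)*atan(2*sqrt(11)*u**2/11 + sqrt(11)/11)/4 is an antiderivative of f.
Check: d/du[-5*u**2*log(u**4 + u**2 + 3)/4 + 5*u**2/2 - 5*log(u**4 + u**2 + 3)/8 - 5*sqrt(11)*atan(2*sqrt(11)*u**2/11 + sqrt(11)/11)/4] = -5*u*log(u**4 + u**2 + 3)/2 = f(u).
F(-3/2) = -55*log(165/16)/16 - 5*sqrt(11)*atan(sqrt(11)/2)/4 + 45/8; F(-2) = -45*log(23)/8 - 5*sqrt(11)*atan(9*sqrt(11)/11)/4 + 10.
Integral = F(-3/2) - F(-2) = -55*log(165/16)/16 - 35/8 - 5*sqrt(11)*atan(sqrt(11)/2)/4 + 5*sqrt(11)*atan(9*sqrt(11)/11)/4 + 45*log(23)/8.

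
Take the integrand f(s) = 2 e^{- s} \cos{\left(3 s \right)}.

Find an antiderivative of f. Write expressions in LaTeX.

An antiderivative is F(s) = \frac{\left(3 \sin{\left(3 s \right)} - \cos{\left(3 s \right)}\right) e^{- s}}{5}.

Since d/ds undoes antidifferentiation here, F'(s) = f(s) is required of F(s).
Check: d/ds[\frac{\left(3 \sin{\left(3 s \right)} - \cos{\left(3 s \right)}\right) e^{- s}}{5}] = 2 e^{- s} \cos{\left(3 s \right)} = f(s).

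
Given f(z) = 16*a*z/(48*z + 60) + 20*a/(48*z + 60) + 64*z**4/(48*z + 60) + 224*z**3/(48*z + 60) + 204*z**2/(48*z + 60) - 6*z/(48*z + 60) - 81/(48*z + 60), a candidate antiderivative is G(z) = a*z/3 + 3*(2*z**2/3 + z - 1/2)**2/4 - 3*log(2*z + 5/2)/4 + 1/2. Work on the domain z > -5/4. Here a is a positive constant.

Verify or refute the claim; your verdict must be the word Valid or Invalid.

Valid. The derivative of G reproduces f.

d/dz[G] = (16*a*z + 20*a + 64*z**4 + 224*z**3 + 204*z**2 - 6*z - 81)/(48*z + 60)
This equals f(z) exactly, so the claim holds.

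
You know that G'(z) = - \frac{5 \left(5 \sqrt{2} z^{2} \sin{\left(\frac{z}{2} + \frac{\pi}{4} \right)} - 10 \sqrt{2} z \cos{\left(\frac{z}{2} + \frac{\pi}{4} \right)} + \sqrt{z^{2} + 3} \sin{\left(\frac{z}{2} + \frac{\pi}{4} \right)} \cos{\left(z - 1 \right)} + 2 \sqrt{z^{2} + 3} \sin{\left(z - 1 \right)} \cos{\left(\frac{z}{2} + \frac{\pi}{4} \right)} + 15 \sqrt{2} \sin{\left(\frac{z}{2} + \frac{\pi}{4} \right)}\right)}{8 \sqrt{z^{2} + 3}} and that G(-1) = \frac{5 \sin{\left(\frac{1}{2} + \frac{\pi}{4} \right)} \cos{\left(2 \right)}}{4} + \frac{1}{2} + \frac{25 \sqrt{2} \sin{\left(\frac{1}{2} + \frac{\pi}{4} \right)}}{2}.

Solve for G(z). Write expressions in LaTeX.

Recognize the product-rule pattern: G'(z) = u'v + uv' with u = \frac{25 \sqrt{\frac{z^{2}}{2} + \frac{3}{2}}}{2} + \frac{5 \cos{\left(z - 1 \right)}}{4}, v = \cos{\left(\frac{z}{2} + \frac{\pi}{4} \right)}, so integration by parts undoes it.
A general antiderivative is - \frac{5 \left(- 5 \sqrt{\frac{z^{2}}{2} + \frac{3}{2}} - \frac{\cos{\left(z - 1 \right)}}{2}\right) \cos{\left(\frac{z}{2} + \frac{\pi}{4} \right)}}{2} + C.
The condition gives C = \frac{5 \sin{\left(\frac{1}{2} + \frac{\pi}{4} \right)} \cos{\left(2 \right)}}{4} + \frac{1}{2} + \frac{25 \sqrt{2} \sin{\left(\frac{1}{2} + \frac{\pi}{4} \right)}}{2} - (\frac{5 \sin{\left(\frac{1}{2} + \frac{\pi}{4} \right)} \cos{\left(2 \right)}}{4} + \frac{25 \sqrt{2} \sin{\left(\frac{1}{2} + \frac{\pi}{4} \right)}}{2}) = \frac{1}{2}.
So G(z) = \frac{- 5 \left(- 5 \sqrt{2} \sqrt{z^{2} + 3} - \cos{\left(z - 1 \right)}\right) \cos{\left(\frac{z}{2} + \frac{\pi}{4} \right)} + 2}{4}.
Check: d/dz[\frac{- 5 \left(- 5 \sqrt{2} \sqrt{z^{2} + 3} - \cos{\left(z - 1 \right)}\right) \cos{\left(\frac{z}{2} + \frac{\pi}{4} \right)} + 2}{4}] = \frac{- 25 \sqrt{2} z^{2} \sin{\left(\frac{z}{2} + \frac{\pi}{4} \right)} + 50 \sqrt{2} z \cos{\left(\frac{z}{2} + \frac{\pi}{4} \right)} - 5 \sqrt{z^{2} + 3} \sin{\left(\frac{z}{2} + \frac{\pi}{4} \right)} \cos{\left(z - 1 \right)} - 10 \sqrt{z^{2} + 3} \sin{\left(z - 1 \right)} \cos{\left(\frac{z}{2} + \frac{\pi}{4} \right)} - 75 \sqrt{2} \sin{\left(\frac{z}{2} + \frac{\pi}{4} \right)}}{8 \sqrt{z^{2} + 3}}, which equals G'(z).

G(z) = \frac{- 5 \left(- 5 \sqrt{2} \sqrt{z^{2} + 3} - \cos{\left(z - 1 \right)}\right) \cos{\left(\frac{z}{2} + \frac{\pi}{4} \right)} + 2}{4}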